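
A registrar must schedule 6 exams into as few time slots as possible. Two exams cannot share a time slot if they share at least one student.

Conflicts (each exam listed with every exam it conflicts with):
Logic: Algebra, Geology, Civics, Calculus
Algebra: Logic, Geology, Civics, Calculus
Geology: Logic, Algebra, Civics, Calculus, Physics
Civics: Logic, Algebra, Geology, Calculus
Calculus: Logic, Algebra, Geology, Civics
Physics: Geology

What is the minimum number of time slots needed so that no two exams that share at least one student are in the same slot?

Logic, Algebra, Geology, Civics, Calculus are mutually in conflict, so at least 5 time slots are needed.
5 time slots suffice: Logic=4, Algebra=3, Geology=1, Civics=2, Calculus=5, Physics=2. Each listed conflict is separated.

5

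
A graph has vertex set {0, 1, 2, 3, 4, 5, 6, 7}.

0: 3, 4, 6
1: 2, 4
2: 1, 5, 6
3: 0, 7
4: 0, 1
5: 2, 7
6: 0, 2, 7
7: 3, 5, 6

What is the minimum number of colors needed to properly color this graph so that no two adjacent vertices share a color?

3

The cycle 2-6-0-4-1-2 has odd length 5, so it cannot be 2-colored; at least 3 colors are needed.
3 colors suffice: color a → {0, 2, 7}; color b → {1, 3, 5, 6}; color c → {4}. Each edge has distinct colors on its endpoints.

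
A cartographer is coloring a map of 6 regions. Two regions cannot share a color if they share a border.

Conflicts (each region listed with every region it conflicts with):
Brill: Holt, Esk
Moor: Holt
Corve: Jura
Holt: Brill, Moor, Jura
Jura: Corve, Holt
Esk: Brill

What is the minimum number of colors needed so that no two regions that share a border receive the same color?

2

Holt and Jura conflict, so at least 2 colors are needed.
2 colors suffice: color 1 → {Corve, Holt, Esk}; color 2 → {Brill, Moor, Jura}. Each listed conflict is separated.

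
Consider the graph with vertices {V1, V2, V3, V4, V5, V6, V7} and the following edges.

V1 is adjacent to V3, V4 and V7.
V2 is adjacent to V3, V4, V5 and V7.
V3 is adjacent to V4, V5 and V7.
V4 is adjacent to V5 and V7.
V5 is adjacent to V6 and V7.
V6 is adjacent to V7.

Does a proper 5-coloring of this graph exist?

The chromatic number is 5. V2, V3, V4, V5, V7 are pairwise adjacent (a clique of size 5), so at least 5 colors are needed.
A valid assignment using 5 colors: V1=B, V2=P, V3=G, V4=Y, V5=B, V6=G, V7=R.
That is already a proper 5-coloring.

Yes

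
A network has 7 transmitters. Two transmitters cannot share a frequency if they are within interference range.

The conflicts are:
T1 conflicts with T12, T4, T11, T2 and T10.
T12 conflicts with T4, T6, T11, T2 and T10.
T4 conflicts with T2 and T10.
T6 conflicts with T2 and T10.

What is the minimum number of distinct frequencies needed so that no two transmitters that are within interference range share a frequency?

4

T1, T12, T4, T2 are mutually in conflict, so at least 4 frequencies are needed.
4 frequencies suffice: frequency 1 → {T12}; frequency 2 → {T1, T6}; frequency 3 → {T4, T11}; frequency 4 → {T2, T10}. Each listed conflict is separated.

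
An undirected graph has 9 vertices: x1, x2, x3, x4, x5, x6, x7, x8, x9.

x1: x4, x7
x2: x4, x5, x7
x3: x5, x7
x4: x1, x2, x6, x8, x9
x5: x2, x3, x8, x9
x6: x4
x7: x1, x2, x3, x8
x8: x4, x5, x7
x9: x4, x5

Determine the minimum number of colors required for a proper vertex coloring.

2

x4 and x6 are adjacent, so at least 2 colors are needed.
A valid assignment using 2 colors: x1=2, x2=2, x3=2, x4=1, x5=1, x6=2, x7=1, x8=2, x9=2. Every edge joins two different colors.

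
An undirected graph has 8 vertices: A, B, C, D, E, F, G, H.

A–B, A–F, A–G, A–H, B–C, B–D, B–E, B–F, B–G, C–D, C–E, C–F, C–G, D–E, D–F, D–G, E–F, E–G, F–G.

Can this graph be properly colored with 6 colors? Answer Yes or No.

The chromatic number is 6. B, C, D, E, F, G are mutually adjacent (a clique of size 6), so at least 6 colors are needed.
6 colors suffice: A=4, B=1, C=5, D=4, E=6, F=3, G=2, H=1.
That is already a proper 6-coloring.

Yes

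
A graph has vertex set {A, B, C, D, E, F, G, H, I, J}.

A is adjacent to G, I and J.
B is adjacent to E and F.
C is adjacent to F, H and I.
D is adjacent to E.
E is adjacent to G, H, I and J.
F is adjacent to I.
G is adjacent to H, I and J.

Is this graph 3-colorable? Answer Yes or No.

The chromatic number is 3. A, G, J are mutually adjacent, so at least 3 colors are needed.
3 colors suffice: color 1 → {A, C, E}; color 2 → {D, F, G}; color 3 → {B, H, I, J}.
That is already a proper 3-coloring.

Yes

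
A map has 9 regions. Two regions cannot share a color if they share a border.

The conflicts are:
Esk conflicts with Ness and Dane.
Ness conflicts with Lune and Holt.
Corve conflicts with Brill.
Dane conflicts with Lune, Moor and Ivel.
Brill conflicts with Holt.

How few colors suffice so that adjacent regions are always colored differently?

Brill and Holt conflict, so at least 2 colors are needed.
2 colors suffice: color 1 → {Ness, Dane, Brill}; color 2 → {Esk, Corve, Lune, Moor, Ivel, Holt}. Each listed conflict is separated.

2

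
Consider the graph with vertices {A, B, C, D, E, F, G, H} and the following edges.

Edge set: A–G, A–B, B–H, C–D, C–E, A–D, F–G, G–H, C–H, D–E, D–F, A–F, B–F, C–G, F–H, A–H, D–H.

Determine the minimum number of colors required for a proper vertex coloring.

A, D, F, H are mutually adjacent (a clique of size 4), so at least 4 colors are needed.
4 colors suffice: A=3, B=2, C=3, D=2, E=1, F=4, G=2, H=1. Each edge has distinct colors on its endpoints.

4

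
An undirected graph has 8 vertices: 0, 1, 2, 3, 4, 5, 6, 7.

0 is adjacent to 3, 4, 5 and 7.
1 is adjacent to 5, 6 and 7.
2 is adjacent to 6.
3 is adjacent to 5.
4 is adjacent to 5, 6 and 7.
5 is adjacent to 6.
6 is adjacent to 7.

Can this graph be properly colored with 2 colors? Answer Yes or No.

No

0, 4, 7 are pairwise adjacent, so at least 3 colors are needed.
So 2 colors are not enough.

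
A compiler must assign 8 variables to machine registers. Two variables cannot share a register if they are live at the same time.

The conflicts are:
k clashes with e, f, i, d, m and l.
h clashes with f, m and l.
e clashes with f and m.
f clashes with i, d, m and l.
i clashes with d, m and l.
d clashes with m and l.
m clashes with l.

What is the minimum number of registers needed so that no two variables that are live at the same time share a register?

k, f, i, d, m, l all conflict with each other, so at least 6 registers are needed.
6 registers suffice: register 1 → {m}; register 2 → {f}; register 3 → {e, l}; register 4 → {k, h}; register 5 → {i}; register 6 → {d}. Every pair that conflicts lands in different registers.

6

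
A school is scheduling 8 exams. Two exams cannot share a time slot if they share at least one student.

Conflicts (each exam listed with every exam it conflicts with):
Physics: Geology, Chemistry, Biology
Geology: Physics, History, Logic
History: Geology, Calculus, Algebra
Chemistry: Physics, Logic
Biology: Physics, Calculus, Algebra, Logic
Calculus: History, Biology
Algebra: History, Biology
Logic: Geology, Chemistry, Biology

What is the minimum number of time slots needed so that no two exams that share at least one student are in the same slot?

3

The cycle History-Geology-Physics-Biology-Algebra-History has odd length 5, so it cannot be 2-colored; at least 3 time slots are needed.
3 time slots suffice: time slot 1 → {Geology, Chemistry, Biology}; time slot 2 → {Physics, History, Logic}; time slot 3 → {Calculus, Algebra}. Every pair that conflicts lands in different time slots.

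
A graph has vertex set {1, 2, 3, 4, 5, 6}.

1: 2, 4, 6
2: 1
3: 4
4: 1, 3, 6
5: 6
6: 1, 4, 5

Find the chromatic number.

1, 4, 6 are mutually adjacent, so at least 3 colors are needed.
3 colors suffice: 1=a, 2=b, 3=a, 4=c, 5=a, 6=b. Every edge joins two different colors.

3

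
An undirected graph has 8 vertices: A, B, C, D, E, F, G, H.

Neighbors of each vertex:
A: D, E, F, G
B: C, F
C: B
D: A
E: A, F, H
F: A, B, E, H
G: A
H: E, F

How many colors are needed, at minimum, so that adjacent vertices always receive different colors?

A, E, F are mutually adjacent, so at least 3 colors are needed.
3 colors suffice: color 1 → {A, B, H}; color 2 → {C, D, F, G}; color 3 → {E}. Every edge joins two different colors.

3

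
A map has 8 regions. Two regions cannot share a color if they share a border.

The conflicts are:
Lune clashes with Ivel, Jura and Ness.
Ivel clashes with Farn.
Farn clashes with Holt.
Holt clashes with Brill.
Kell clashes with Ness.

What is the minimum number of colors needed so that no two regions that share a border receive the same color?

Lune and Ivel conflict, so at least 2 colors are needed.
2 colors suffice: color 1 → {Lune, Farn, Brill, Kell}; color 2 → {Ivel, Holt, Jura, Ness}. Every pair that conflicts lands in different colors.

2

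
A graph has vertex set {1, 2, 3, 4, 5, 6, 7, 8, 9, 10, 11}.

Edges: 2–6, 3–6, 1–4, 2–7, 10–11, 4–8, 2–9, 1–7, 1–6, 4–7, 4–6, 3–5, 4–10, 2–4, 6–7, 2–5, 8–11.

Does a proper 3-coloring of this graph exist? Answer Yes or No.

2, 4, 6, 7 are mutually adjacent (a clique of size 4), so at least 4 colors are needed.
So 3 colors are not enough.

No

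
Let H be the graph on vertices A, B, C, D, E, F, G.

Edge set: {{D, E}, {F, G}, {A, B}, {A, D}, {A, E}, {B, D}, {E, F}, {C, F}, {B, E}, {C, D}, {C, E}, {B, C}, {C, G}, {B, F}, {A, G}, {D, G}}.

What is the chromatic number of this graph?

A, B, D, E are pairwise adjacent (a clique of size 4), so at least 4 colors are needed.
A valid assignment using 4 colors: A=3, B=1, C=3, D=2, E=4, F=2, G=1. No two adjacent vertices share a color.

4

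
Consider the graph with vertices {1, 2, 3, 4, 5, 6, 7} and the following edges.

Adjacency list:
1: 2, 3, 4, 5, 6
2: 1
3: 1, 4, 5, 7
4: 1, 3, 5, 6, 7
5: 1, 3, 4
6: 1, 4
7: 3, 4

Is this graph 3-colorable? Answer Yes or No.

No

1, 3, 4, 5 are mutually adjacent (a clique of size 4), so at least 4 colors are needed.
So 3 colors are not enough.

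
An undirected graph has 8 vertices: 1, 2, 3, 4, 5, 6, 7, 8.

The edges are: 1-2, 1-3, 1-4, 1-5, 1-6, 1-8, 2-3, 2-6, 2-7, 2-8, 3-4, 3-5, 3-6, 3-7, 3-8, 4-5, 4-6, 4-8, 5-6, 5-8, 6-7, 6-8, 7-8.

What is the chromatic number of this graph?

6

1, 3, 4, 5, 6, 8 form a clique, so at least 6 colors are needed.
6 colors suffice: color red → {6}; color blue → {8}; color green → {3}; color yellow → {1, 7}; color purple → {2, 5}; color orange → {4}. Each edge has distinct colors on its endpoints.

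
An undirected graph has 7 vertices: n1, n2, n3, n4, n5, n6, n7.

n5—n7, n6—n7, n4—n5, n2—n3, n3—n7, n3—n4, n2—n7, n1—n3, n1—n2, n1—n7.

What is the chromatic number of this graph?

n1, n2, n3, n7 are pairwise adjacent (a clique of size 4), so at least 4 colors are needed.
4 colors suffice: color 1 → {n4, n7}; color 2 → {n3, n5, n6}; color 3 → {n1}; color 4 → {n2}. Every edge joins two different colors.

4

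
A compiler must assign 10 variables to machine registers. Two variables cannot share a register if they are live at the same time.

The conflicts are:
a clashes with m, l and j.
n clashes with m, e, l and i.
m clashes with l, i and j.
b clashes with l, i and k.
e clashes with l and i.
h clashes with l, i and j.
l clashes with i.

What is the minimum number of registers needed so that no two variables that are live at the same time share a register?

4

n, e, l, i all conflict with each other, so at least 4 registers are needed.
4 registers suffice: register 1 → {l, k, j}; register 2 → {a, i}; register 3 → {m, b, e, h}; register 4 → {n}. Each listed conflict is separated.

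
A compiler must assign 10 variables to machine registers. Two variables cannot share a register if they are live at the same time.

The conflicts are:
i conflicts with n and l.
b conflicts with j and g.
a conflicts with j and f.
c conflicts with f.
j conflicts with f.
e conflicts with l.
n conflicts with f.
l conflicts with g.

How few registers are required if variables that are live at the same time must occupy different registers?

a, j, f pairwise conflict, so at least 3 registers are needed.
Using 3 registers: i=3, b=1, a=3, c=2, j=2, e=2, n=2, f=1, l=1, g=2. No two conflicting variables share a register.

3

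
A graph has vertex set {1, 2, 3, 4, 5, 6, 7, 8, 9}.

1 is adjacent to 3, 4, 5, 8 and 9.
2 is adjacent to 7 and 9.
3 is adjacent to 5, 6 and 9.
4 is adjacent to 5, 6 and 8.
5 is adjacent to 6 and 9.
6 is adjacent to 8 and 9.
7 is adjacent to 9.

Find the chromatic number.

4

3, 5, 6, 9 are mutually adjacent (a clique of size 4), so at least 4 colors are needed.
A valid assignment using 4 colors: 1=b, 2=c, 3=d, 4=a, 5=c, 6=b, 7=b, 8=c, 9=a. Each edge has distinct colors on its endpoints.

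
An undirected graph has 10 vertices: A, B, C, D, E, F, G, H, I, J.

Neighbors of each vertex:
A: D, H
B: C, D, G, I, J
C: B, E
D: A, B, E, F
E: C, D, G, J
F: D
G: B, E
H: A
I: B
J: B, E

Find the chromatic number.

2

E and J are adjacent, so at least 2 colors are needed.
2 colors suffice: color red → {A, B, E, F}; color blue → {C, D, G, H, I, J}. Every edge joins two different colors.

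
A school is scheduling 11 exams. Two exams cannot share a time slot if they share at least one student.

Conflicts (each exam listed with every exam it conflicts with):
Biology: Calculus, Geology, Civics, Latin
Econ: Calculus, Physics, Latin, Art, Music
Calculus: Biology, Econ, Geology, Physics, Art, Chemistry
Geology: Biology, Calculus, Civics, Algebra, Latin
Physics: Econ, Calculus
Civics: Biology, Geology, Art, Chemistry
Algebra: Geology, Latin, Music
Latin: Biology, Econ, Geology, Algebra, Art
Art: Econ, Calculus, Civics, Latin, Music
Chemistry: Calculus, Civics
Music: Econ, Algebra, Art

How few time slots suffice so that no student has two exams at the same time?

Econ, Latin, Art all conflict with each other, so at least 3 time slots are needed.
Using 3 time slots: Biology=3, Econ=3, Calculus=1, Geology=2, Physics=2, Civics=1, Algebra=3, Latin=1, Art=2, Chemistry=2, Music=1. Every pair that conflicts lands in different time slots.

3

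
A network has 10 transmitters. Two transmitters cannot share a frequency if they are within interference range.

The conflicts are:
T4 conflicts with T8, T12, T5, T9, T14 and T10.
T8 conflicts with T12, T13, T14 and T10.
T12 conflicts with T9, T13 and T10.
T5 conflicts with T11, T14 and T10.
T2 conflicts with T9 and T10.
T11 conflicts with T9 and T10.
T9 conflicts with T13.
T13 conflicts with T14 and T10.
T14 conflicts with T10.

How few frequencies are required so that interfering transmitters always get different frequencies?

T4, T8, T12, T10 are mutually in conflict, so at least 4 frequencies are needed.
4 frequencies suffice: frequency 1 → {T9, T10}; frequency 2 → {T4, T2, T11, T13}; frequency 3 → {T8, T5}; frequency 4 → {T12, T14}. Each listed conflict is separated.

4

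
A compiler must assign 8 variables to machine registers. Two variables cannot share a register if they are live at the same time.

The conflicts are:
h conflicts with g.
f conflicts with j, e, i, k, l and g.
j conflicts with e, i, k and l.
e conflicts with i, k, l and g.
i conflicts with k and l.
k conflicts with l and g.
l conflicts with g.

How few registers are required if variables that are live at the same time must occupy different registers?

f, j, e, i, k, l are mutually in conflict, so at least 6 registers are needed.
A valid assignment using 6 registers: h=1, f=2, j=5, e=3, i=6, k=1, l=4, g=5. Every pair that conflicts lands in different registers.

6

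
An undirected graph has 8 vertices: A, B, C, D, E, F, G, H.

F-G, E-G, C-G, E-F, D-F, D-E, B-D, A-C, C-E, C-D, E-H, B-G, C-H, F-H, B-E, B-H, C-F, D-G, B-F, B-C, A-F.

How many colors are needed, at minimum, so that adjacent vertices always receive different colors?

B, C, D, E, F, G are mutually adjacent (a clique of size 6), so at least 6 colors are needed.
6 colors suffice: color 1 → {F}; color 2 → {C}; color 3 → {A, B}; color 4 → {E}; color 5 → {G, H}; color 6 → {D}. Each edge has distinct colors on its endpoints.

6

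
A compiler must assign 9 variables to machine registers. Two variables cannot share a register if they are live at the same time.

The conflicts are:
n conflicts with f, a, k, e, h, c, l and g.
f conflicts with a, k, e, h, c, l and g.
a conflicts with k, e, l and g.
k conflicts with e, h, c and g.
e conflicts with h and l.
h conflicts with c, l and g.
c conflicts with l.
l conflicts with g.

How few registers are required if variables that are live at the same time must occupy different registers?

n, f, a, e, l are mutually in conflict, so at least 5 registers are needed.
Using 5 registers: n=2, f=1, a=3, k=4, e=5, h=3, c=5, l=4, g=5. No two conflicting variables share a register.

5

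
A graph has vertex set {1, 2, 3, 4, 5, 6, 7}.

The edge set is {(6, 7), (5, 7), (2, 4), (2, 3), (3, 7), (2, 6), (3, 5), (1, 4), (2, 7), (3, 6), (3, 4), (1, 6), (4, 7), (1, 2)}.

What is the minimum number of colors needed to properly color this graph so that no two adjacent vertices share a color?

2, 3, 6, 7 are mutually adjacent (a clique of size 4), so at least 4 colors are needed.
4 colors suffice: color red → {1, 3}; color blue → {2, 5}; color green → {7}; color yellow → {4, 6}. Every edge joins two different colors.

4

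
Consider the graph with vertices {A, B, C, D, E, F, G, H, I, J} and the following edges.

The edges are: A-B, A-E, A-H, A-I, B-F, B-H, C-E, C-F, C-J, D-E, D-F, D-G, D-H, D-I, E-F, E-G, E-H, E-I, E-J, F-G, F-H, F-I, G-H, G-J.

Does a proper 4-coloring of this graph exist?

No

D, E, F, G, H form a clique, so at least 5 colors are needed.
So 4 colors are not enough.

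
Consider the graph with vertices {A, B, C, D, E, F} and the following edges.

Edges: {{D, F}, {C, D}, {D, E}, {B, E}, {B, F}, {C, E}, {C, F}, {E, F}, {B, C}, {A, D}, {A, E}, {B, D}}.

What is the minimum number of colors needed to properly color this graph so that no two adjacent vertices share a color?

5

B, C, D, E, F are pairwise adjacent (a clique of size 5), so at least 5 colors are needed.
5 colors suffice: color 1 → {D}; color 2 → {E}; color 3 → {A, F}; color 4 → {B}; color 5 → {C}. No two adjacent vertices share a color.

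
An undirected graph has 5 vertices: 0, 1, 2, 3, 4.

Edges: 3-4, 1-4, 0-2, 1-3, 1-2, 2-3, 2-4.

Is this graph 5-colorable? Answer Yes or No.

Yes

The chromatic number is 4. 1, 2, 3, 4 are mutually adjacent (a clique of size 4), so at least 4 colors are needed.
4 colors suffice: color red → {2}; color blue → {0, 1}; color green → {3}; color yellow → {4}.
Since 5 ≥ 4, a proper 5-coloring certainly exists.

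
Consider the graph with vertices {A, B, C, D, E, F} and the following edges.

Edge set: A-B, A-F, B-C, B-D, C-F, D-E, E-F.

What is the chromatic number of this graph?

The cycle D-B-C-F-E-D has odd length 5, so it cannot be 2-colored; at least 3 colors are needed.
One proper 3-coloring: A=2, B=1, C=2, D=2, E=3, F=1. No two adjacent vertices share a color.

3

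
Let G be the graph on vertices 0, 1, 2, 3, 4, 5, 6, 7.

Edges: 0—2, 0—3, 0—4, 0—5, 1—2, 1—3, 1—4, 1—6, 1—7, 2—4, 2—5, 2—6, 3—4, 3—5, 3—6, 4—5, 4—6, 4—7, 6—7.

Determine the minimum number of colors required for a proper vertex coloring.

1, 3, 4, 6 are mutually adjacent (a clique of size 4), so at least 4 colors are needed.
4 colors suffice: color a → {4}; color b → {5, 6}; color c → {2, 3, 7}; color d → {0, 1}. No two adjacent vertices share a color.

4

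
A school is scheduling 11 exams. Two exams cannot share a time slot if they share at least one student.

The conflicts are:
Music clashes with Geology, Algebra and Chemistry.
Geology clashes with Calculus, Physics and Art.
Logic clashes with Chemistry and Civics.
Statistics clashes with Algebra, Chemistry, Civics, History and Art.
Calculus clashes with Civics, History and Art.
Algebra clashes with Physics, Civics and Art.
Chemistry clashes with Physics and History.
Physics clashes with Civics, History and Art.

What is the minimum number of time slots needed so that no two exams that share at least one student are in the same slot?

3

Geology, Calculus, Art are mutually in conflict, so at least 3 time slots are needed.
3 time slots suffice: time slot 1 → {Music, Logic, Statistics, Calculus, Physics}; time slot 2 → {Chemistry, Civics, Art}; time slot 3 → {Geology, Algebra, History}. Every pair that conflicts lands in different time slots.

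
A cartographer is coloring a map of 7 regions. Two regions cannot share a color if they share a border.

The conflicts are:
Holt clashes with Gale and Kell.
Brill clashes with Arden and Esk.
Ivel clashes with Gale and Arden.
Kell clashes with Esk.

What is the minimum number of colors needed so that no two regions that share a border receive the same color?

The cycle Holt-Kell-Esk-Brill-Arden-Ivel-Gale-Holt has odd length 7, so it cannot be 2-colored; at least 3 colors are needed.
3 colors suffice: Holt=3, Brill=1, Ivel=1, Gale=2, Arden=2, Kell=1, Esk=2. Each listed conflict is separated.

3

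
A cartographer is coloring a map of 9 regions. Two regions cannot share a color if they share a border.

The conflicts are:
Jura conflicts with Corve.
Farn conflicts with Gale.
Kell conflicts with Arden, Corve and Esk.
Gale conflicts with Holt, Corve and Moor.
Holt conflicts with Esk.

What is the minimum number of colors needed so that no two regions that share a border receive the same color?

3

The cycle Kell-Esk-Holt-Gale-Corve-Kell has odd length 5, so it cannot be 2-colored; at least 3 colors are needed.
3 colors suffice: color 1 → {Jura, Kell, Gale}; color 2 → {Farn, Arden, Holt, Corve, Moor}; color 3 → {Esk}. Each listed conflict is separated.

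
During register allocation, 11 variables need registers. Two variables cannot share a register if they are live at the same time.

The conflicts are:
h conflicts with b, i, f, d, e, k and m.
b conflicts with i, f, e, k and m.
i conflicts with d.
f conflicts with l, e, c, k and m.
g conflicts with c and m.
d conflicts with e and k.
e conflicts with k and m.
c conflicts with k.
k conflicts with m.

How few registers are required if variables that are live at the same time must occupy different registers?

6

h, b, f, e, k, m all conflict with each other, so at least 6 registers are needed.
6 registers suffice: register 1 → {i, g, l, k}; register 2 → {h, c}; register 3 → {f, d}; register 4 → {e}; register 5 → {m}; register 6 → {b}. No two conflicting variables share a register.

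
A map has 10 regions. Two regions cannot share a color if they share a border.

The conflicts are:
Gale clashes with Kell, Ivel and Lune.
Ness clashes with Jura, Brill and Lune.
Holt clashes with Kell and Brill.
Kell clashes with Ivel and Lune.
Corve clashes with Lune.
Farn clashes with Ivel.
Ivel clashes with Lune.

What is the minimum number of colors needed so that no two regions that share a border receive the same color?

Gale, Kell, Ivel, Lune all conflict with each other, so at least 4 colors are needed.
A valid assignment using 4 colors: Gale=4, Ness=2, Holt=1, Kell=2, Jura=1, Brill=3, Corve=2, Farn=1, Ivel=3, Lune=1. Each listed conflict is separated.

4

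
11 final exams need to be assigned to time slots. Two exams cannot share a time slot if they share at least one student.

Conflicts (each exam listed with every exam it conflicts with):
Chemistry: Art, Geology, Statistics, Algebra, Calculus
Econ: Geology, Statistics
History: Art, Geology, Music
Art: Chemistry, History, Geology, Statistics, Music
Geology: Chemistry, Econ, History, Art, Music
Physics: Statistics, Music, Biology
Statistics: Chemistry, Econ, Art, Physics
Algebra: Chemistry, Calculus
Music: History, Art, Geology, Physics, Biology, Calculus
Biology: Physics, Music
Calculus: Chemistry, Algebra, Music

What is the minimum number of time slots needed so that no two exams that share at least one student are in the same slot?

4

History, Art, Geology, Music all conflict with each other, so at least 4 time slots are needed.
4 time slots suffice: time slot 1 → {Chemistry, Econ, Music}; time slot 2 → {Geology, Statistics, Biology, Calculus}; time slot 3 → {Art, Physics, Algebra}; time slot 4 → {History}. No two conflicting exams share a time slot.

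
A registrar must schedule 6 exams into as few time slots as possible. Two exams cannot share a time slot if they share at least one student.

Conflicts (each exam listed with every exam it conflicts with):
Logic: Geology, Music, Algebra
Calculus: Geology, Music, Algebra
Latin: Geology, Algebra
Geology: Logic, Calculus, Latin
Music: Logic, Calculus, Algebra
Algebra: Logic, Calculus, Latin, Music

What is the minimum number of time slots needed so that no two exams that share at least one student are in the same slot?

3

Calculus, Music, Algebra pairwise conflict, so at least 3 time slots are needed.
3 time slots suffice: time slot 1 → {Geology, Algebra}; time slot 2 → {Logic, Calculus, Latin}; time slot 3 → {Music}. Each listed conflict is separated.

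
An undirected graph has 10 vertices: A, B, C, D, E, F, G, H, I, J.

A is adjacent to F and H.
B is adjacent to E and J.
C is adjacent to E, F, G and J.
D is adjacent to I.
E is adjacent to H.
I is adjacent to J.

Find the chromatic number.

The cycle C-F-A-H-E-C has odd length 5, so it cannot be 2-colored; at least 3 colors are needed.
One proper 3-coloring: A=1, B=1, C=1, D=2, E=2, F=2, G=2, H=3, I=1, J=2. No two adjacent vertices share a color.

3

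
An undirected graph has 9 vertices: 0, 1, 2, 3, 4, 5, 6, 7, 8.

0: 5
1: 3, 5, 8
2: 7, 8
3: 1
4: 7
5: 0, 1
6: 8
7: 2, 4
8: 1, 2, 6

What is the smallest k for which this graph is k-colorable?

4 and 7 are adjacent, so at least 2 colors are needed.
2 colors suffice: color a → {3, 5, 7, 8}; color b → {0, 1, 2, 4, 6}. Every edge joins two different colors.

2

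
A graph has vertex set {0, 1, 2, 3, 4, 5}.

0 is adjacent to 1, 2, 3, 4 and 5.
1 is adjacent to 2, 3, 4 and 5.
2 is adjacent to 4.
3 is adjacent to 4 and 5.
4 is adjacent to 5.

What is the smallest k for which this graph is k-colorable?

5

0, 1, 3, 4, 5 are mutually adjacent (a clique of size 5), so at least 5 colors are needed.
One proper 5-coloring: 0=green, 1=blue, 2=yellow, 3=yellow, 4=red, 5=purple. Each edge has distinct colors on its endpoints.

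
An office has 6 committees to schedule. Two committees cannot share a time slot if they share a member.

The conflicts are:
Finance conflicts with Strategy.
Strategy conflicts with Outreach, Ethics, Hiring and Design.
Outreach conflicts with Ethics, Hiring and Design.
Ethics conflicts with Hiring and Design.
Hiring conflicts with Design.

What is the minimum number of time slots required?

5

Strategy, Outreach, Ethics, Hiring, Design are mutually in conflict, so at least 5 time slots are needed.
A valid assignment using 5 time slots: Finance=2, Strategy=1, Outreach=5, Ethics=3, Hiring=2, Design=4. Every pair that conflicts lands in different time slots.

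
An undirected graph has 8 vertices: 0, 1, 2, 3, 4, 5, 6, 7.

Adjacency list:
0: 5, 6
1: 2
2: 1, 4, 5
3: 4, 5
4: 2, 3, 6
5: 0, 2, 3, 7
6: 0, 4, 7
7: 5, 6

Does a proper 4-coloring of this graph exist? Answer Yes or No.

The chromatic number is 3. The cycle 5-7-6-4-3-5 has odd length 5, so it cannot be 2-colored; at least 3 colors are needed.
One proper 3-coloring: 0=blue, 1=red, 2=green, 3=green, 4=blue, 5=red, 6=red, 7=blue.
Since 4 ≥ 3, a proper 4-coloring certainly exists.

Yes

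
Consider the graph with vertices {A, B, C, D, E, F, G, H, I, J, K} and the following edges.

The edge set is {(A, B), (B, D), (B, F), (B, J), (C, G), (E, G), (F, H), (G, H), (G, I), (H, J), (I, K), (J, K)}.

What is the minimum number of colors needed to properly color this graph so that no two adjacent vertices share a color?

The cycle K-I-G-H-J-K has odd length 5, so it cannot be 2-colored; at least 3 colors are needed.
3 colors suffice: color red → {B, G, K}; color blue → {A, C, D, E, H, I}; color green → {F, J}. Each edge has distinct colors on its endpoints.

3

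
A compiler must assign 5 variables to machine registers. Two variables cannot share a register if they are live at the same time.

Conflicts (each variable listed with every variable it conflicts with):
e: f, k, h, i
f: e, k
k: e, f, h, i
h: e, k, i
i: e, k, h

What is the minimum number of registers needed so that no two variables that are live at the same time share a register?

e, k, h, i pairwise conflict, so at least 4 registers are needed.
A valid assignment using 4 registers: e=1, f=3, k=2, h=4, i=3. No two conflicting variables share a register.

4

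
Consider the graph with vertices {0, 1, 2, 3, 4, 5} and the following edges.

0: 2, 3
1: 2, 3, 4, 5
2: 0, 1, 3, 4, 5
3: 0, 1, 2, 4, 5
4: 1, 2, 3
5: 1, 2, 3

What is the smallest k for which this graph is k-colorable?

4

1, 2, 3, 4 form a clique, so at least 4 colors are needed.
4 colors suffice: 0=green, 1=green, 2=blue, 3=red, 4=yellow, 5=yellow. No two adjacent vertices share a color.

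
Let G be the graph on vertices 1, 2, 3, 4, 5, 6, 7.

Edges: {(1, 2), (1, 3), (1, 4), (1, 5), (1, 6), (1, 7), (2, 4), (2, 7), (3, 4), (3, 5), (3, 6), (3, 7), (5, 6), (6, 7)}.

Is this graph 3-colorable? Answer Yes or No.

1, 3, 5, 6 are mutually adjacent (a clique of size 4), so at least 4 colors are needed.
So 3 colors are not enough.

No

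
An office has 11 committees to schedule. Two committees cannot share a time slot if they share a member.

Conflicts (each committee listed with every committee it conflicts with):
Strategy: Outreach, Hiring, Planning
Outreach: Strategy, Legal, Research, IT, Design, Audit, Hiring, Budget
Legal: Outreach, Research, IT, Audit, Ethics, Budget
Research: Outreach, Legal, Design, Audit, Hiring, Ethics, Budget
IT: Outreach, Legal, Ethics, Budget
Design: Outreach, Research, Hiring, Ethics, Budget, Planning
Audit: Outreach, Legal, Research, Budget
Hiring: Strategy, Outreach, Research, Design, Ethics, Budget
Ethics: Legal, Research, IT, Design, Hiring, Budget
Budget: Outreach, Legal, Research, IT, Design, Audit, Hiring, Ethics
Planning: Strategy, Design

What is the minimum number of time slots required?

Outreach, Research, Design, Hiring, Budget pairwise conflict, so at least 5 time slots are needed.
A valid assignment using 5 time slots: Strategy=2, Outreach=1, Legal=4, Research=3, IT=3, Design=5, Audit=5, Hiring=4, Ethics=1, Budget=2, Planning=1. Every pair that conflicts lands in different time slots.

5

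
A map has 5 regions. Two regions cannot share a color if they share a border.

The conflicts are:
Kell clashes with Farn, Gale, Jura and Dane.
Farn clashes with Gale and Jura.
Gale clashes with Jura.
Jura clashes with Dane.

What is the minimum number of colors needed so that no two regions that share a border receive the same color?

Kell, Farn, Gale, Jura all conflict with each other, so at least 4 colors are needed.
One proper 4-coloring: Kell=2, Farn=4, Gale=3, Jura=1, Dane=3. No two conflicting regions share a color.

4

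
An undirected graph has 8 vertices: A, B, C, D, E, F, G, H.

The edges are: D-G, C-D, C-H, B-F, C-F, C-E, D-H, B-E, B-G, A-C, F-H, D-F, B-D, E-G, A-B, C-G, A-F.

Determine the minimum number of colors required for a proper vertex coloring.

C, D, F, H are pairwise adjacent (a clique of size 4), so at least 4 colors are needed.
One proper 4-coloring: A=3, B=1, C=1, D=3, E=3, F=2, G=2, H=4. Each edge has distinct colors on its endpoints.

4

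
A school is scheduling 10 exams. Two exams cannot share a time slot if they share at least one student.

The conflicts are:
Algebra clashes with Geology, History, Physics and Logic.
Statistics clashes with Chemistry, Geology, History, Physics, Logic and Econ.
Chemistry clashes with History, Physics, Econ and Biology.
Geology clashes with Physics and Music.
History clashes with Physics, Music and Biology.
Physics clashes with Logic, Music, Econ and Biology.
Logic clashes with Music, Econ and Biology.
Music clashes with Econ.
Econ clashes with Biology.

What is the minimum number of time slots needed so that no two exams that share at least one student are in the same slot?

4

Physics, Logic, Music, Econ are mutually in conflict, so at least 4 time slots are needed.
4 time slots suffice: time slot 1 → {Physics}; time slot 2 → {Algebra, Statistics, Music, Biology}; time slot 3 → {Geology, History, Econ}; time slot 4 → {Chemistry, Logic}. No two conflicting exams share a time slot.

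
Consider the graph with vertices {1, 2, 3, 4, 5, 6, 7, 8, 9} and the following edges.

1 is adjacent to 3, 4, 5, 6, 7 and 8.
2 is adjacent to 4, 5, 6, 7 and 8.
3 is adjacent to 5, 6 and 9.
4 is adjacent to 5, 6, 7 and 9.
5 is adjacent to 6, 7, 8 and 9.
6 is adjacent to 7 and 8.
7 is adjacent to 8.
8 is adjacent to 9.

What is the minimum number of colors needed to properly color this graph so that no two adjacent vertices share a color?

5

2, 5, 6, 7, 8 are mutually adjacent (a clique of size 5), so at least 5 colors are needed.
5 colors suffice: 1=purple, 2=purple, 3=green, 4=green, 5=red, 6=blue, 7=yellow, 8=green, 9=blue. No two adjacent vertices share a color.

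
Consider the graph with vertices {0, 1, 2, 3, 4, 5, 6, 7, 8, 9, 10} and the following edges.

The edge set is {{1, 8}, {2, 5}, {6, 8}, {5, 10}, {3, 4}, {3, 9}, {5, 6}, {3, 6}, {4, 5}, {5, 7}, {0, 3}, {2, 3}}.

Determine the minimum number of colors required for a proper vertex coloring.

0 and 3 are adjacent, so at least 2 colors are needed.
One proper 2-coloring: 0=b, 1=b, 2=b, 3=a, 4=b, 5=a, 6=b, 7=b, 8=a, 9=b, 10=b. No two adjacent vertices share a color.

2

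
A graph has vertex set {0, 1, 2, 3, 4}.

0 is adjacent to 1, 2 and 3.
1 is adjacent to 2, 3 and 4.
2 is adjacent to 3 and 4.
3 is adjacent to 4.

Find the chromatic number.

1, 2, 3, 4 are mutually adjacent (a clique of size 4), so at least 4 colors are needed.
4 colors suffice: color a → {2}; color b → {3}; color c → {1}; color d → {0, 4}. No two adjacent vertices share a color.

4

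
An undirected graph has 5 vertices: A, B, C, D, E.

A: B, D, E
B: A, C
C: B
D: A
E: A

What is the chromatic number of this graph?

A and E are adjacent, so at least 2 colors are needed.
2 colors suffice: A=red, B=blue, C=red, D=blue, E=blue. No two adjacent vertices share a color.

2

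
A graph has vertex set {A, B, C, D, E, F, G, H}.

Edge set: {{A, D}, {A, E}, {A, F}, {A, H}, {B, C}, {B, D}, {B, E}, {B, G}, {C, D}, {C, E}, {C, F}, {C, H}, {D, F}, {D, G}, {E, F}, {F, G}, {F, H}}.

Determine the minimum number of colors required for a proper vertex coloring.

3

B, C, E form a triangle, so at least 3 colors are needed.
3 colors suffice: color 1 → {B, F}; color 2 → {D, E, H}; color 3 → {A, C, G}. No two adjacent vertices share a color.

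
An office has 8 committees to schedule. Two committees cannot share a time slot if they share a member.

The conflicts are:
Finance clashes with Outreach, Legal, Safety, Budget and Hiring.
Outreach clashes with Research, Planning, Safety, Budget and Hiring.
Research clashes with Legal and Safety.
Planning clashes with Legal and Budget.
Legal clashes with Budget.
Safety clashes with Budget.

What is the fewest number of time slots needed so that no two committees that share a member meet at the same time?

4

Finance, Outreach, Safety, Budget pairwise conflict, so at least 4 time slots are needed.
Using 4 time slots: Finance=2, Outreach=1, Research=2, Planning=2, Legal=1, Safety=4, Budget=3, Hiring=3. Each listed conflict is separated.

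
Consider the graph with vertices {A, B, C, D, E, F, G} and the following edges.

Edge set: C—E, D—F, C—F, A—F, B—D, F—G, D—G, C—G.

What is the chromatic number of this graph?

3

C, F, G are pairwise adjacent, so at least 3 colors are needed.
3 colors suffice: color 1 → {B, E, F}; color 2 → {A, G}; color 3 → {C, D}. Every edge joins two different colors.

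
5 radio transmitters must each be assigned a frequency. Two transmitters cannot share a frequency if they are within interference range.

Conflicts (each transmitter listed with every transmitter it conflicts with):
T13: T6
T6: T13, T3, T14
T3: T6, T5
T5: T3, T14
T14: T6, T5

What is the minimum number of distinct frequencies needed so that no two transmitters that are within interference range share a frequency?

2

T13 and T6 conflict, so at least 2 frequencies are needed.
A valid assignment using 2 frequencies: T13=2, T6=1, T3=2, T5=1, T14=2. No two conflicting transmitters share a frequency.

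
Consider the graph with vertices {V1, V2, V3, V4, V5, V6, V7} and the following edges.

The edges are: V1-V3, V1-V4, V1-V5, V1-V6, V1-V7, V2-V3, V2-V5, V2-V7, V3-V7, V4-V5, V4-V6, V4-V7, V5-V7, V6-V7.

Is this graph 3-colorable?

No

V1, V4, V6, V7 are pairwise adjacent (a clique of size 4), so at least 4 colors are needed.
So 3 colors are not enough.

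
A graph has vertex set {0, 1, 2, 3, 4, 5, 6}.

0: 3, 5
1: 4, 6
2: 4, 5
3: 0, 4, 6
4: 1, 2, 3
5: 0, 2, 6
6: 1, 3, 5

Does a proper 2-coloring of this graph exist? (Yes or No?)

The cycle 4-3-0-5-2-4 has odd length 5, so it cannot be 2-colored; at least 3 colors are needed.
So 2 colors are not enough.

No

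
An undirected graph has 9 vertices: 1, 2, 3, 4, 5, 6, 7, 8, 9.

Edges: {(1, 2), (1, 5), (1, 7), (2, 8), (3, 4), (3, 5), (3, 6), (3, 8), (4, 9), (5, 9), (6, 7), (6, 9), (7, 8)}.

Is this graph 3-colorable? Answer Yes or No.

Yes

The chromatic number is 3. The cycle 1-5-3-8-2-1 has odd length 5, so it cannot be 2-colored; at least 3 colors are needed.
3 colors suffice: color red → {1, 3, 9}; color blue → {4, 5, 6, 8}; color green → {2, 7}.
That is already a proper 3-coloring.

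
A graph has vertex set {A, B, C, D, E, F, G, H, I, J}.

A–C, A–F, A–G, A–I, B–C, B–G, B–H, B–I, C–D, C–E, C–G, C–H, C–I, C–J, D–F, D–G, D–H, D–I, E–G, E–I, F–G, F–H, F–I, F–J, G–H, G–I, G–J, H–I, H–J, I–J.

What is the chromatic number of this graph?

C, D, G, H, I are pairwise adjacent (a clique of size 5), so at least 5 colors are needed.
5 colors suffice: color 1 → {G}; color 2 → {I}; color 3 → {C, F}; color 4 → {A, E, H}; color 5 → {B, D, J}. No two adjacent vertices share a color.

5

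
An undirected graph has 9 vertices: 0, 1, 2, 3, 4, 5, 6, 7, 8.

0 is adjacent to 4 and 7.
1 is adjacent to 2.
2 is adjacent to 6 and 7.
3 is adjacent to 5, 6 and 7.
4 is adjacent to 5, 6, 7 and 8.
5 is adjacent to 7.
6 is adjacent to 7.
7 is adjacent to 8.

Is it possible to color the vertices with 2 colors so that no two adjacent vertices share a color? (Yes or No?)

No

2, 6, 7 are pairwise adjacent, so at least 3 colors are needed.
So 2 colors are not enough.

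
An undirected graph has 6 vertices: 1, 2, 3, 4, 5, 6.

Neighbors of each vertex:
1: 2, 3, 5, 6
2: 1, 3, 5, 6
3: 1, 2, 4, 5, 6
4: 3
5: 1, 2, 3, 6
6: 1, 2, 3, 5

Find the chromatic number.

1, 2, 3, 5, 6 are pairwise adjacent (a clique of size 5), so at least 5 colors are needed.
5 colors suffice: color a → {3}; color b → {2, 4}; color c → {1}; color d → {6}; color e → {5}. No two adjacent vertices share a color.

5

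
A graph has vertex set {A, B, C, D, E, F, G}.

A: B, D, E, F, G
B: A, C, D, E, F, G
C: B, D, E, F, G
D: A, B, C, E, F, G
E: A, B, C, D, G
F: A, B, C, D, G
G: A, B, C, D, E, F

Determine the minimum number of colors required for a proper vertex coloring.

5

A, B, D, E, G form a clique, so at least 5 colors are needed.
5 colors suffice: color red → {B}; color blue → {G}; color green → {D}; color yellow → {E, F}; color purple → {A, C}. No two adjacent vertices share a color.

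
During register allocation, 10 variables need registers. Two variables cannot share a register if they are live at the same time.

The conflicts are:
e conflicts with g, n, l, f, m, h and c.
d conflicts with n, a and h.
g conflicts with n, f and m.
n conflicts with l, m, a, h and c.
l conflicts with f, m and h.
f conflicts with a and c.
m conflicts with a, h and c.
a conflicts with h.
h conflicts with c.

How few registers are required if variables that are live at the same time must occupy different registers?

e, n, l, m, h all conflict with each other, so at least 5 registers are needed.
5 registers suffice: register 1 → {n, f}; register 2 → {g, h}; register 3 → {d, m}; register 4 → {e, a}; register 5 → {l, c}. Every pair that conflicts lands in different registers.

5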